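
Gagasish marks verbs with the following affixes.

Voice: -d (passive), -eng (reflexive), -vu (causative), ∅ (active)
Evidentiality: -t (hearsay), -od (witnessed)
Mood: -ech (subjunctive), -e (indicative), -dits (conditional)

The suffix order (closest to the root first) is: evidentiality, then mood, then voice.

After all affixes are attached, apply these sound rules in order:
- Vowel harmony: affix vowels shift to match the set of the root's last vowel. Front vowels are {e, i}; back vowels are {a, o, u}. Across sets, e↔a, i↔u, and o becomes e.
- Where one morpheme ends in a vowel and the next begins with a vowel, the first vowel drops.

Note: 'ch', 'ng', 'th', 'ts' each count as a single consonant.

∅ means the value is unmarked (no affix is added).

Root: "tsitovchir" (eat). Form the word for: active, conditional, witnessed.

tsitovchireddits

Attach evidentiality witnessed -od → tsitovchirod.
Attach mood conditional -dits → tsitovchiroddits.
voice = active: zero marking, form stays tsitovchiroddits.
Apply vowel harmony: tsitovchiroddits → tsitovchireddits.
Vowel deletion: no change.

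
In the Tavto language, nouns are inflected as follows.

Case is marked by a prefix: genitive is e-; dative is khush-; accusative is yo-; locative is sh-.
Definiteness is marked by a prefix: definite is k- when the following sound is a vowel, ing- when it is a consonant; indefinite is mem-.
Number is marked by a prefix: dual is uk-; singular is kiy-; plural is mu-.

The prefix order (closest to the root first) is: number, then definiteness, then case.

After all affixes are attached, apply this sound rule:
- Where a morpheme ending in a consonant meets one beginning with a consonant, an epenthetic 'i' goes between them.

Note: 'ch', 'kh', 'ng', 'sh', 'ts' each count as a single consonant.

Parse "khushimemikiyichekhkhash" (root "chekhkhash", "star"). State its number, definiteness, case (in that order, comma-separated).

singular, indefinite, dative

Segment: khush-mem-kiy-chekhkhash.
number: kiy- → singular.
definiteness: mem- → indefinite.
case: khush- → dative.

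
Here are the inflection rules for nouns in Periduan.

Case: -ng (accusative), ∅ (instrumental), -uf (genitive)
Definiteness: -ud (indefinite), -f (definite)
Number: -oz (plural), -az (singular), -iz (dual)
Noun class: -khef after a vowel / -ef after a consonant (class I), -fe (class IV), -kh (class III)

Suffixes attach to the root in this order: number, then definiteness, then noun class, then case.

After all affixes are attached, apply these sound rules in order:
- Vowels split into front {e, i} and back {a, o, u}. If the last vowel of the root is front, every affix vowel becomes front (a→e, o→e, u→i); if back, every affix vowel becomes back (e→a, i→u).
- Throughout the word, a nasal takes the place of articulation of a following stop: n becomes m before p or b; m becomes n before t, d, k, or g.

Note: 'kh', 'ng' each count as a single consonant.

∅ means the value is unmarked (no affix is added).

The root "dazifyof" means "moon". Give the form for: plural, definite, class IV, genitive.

Attach number plural -oz → dazifyofoz.
Attach definiteness definite -f → dazifyofozf.
Attach noun class class IV -fe → dazifyofozffe.
Attach case genitive -uf → dazifyofozffeuf.
Apply vowel harmony: dazifyofozffeuf → dazifyofozffauf.
Nasal assimilation: no change.

dazifyofozffauf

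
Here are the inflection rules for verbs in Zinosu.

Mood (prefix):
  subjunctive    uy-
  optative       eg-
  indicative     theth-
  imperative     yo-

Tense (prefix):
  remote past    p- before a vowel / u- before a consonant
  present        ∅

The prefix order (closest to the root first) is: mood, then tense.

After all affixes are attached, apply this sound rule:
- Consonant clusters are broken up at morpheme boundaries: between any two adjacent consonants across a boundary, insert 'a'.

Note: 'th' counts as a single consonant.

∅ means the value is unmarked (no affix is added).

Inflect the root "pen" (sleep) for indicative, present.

thethapen

Attach mood indicative theth- → thethpen.
tense = present: zero marking, form stays thethpen.
Apply epenthesis: thethpen → thethapen.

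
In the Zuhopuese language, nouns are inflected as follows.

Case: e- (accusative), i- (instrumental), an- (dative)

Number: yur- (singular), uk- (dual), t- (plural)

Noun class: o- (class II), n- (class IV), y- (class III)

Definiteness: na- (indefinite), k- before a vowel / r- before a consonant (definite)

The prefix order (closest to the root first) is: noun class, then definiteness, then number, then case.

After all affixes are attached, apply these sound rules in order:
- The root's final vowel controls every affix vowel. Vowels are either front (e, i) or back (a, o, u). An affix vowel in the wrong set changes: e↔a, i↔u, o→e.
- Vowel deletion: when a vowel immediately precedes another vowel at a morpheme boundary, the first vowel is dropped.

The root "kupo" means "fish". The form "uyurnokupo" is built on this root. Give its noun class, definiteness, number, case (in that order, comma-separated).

class II, indefinite, singular, instrumental

Segment: i-yur-na-o-kupo.
noun class: o- → class II.
definiteness: na- → indefinite.
number: yur- → singular.
case: i- → instrumental.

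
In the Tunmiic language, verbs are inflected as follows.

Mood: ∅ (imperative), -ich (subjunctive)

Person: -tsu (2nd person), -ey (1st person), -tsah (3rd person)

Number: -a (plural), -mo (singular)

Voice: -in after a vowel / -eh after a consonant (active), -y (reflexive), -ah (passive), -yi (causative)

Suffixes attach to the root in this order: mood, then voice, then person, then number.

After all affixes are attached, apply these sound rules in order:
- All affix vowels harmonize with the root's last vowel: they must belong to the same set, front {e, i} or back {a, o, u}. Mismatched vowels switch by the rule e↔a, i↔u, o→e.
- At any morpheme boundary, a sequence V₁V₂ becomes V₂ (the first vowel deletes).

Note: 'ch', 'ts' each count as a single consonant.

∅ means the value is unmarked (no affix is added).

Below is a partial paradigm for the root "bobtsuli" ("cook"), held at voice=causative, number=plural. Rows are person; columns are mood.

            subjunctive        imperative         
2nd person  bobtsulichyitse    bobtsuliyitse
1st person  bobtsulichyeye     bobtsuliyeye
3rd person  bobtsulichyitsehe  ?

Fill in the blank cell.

bobtsuliyitsehe

mood = imperative: zero marking, form stays bobtsuli.
Attach voice causative -yi → bobtsuliyi.
Attach person 3rd person -tsah → bobtsuliyitsah.
Attach number plural -a → bobtsuliyitsaha.
Apply vowel harmony: bobtsuliyitsaha → bobtsuliyitsehe.
Vowel deletion: no change.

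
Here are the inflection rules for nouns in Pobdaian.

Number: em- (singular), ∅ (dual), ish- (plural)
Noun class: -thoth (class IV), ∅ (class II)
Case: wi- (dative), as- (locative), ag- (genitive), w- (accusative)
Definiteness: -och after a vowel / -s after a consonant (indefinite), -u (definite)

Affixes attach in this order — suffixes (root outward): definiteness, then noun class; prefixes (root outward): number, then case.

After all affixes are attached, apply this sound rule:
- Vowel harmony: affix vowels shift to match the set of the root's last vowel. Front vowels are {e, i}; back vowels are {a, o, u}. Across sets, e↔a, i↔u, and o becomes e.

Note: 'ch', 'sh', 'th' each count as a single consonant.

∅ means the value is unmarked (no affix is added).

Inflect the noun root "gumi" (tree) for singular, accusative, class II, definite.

Attach number singular em- → emgumi.
Attach case accusative w- → wemgumi.
Attach definiteness definite -u → wemgumiu.
noun class = class II: zero marking, form stays wemgumiu.
Apply vowel harmony: wemgumiu → wemgumii.

wemgumii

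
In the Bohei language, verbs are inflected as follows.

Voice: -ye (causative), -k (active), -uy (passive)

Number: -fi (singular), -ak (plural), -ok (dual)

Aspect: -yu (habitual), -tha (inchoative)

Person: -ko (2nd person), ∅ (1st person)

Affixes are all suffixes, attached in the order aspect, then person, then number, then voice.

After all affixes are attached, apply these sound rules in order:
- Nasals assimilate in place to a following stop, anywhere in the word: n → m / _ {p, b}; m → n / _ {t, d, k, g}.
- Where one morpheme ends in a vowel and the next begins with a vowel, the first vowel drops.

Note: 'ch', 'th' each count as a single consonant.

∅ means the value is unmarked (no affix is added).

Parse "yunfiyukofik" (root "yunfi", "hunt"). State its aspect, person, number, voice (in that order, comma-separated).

habitual, 2nd person, singular, active

Segment: yunfi-yu-ko-fi-k.
aspect: -yu → habitual.
person: -ko → 2nd person.
number: -fi → singular.
voice: -k → active.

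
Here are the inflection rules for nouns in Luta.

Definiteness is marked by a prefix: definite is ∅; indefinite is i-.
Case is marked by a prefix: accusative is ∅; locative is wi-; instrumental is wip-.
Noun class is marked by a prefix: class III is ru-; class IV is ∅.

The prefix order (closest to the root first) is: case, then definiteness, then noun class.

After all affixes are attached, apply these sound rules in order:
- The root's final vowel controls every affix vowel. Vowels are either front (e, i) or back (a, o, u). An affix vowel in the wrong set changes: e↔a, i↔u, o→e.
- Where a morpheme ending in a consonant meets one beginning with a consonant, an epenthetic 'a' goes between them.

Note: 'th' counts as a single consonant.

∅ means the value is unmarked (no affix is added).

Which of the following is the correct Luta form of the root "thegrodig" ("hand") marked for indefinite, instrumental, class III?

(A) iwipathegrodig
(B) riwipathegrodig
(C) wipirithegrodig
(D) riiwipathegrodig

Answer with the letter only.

Attach case instrumental wip- → wipthegrodig.
Attach definiteness indefinite i- → iwipthegrodig.
Attach noun class class III ru- → ruiwipthegrodig.
Apply vowel harmony: ruiwipthegrodig → riiwipthegrodig.
Apply epenthesis: riiwipthegrodig → riiwipathegrodig.
So the correct form is riiwipathegrodig, option (D).
(A) iwipathegrodig is wrong: it uses class IV instead of class III for noun class.
(B) riwipathegrodig is wrong: it uses definite instead of indefinite for definiteness.
(C) wipirithegrodig is wrong: it has the affixes in the wrong order.

D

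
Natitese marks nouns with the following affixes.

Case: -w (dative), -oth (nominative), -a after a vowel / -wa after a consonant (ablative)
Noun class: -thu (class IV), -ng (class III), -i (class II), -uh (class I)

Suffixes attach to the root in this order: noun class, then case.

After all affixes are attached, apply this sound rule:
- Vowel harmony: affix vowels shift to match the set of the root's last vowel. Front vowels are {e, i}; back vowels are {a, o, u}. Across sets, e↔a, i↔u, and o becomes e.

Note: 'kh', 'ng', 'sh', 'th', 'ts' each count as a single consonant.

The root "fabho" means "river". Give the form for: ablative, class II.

fabhoua

Attach noun class class II -i → fabhoi.
Attach case ablative -a (after vowel 'i') → fabhoia.
Apply vowel harmony: fabhoia → fabhoua.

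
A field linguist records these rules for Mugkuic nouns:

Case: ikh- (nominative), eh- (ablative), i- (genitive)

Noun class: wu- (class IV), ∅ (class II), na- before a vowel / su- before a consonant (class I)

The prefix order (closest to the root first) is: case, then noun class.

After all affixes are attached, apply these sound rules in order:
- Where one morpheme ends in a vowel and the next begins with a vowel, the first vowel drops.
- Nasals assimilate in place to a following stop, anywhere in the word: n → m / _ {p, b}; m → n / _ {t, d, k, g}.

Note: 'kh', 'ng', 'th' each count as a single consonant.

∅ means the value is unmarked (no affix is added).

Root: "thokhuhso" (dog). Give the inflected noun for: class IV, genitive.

Attach case genitive i- → ithokhuhso.
Attach noun class class IV wu- → wuithokhuhso.
Apply vowel deletion: wuithokhuhso → withokhuhso.
Nasal assimilation: no change.

withokhuhso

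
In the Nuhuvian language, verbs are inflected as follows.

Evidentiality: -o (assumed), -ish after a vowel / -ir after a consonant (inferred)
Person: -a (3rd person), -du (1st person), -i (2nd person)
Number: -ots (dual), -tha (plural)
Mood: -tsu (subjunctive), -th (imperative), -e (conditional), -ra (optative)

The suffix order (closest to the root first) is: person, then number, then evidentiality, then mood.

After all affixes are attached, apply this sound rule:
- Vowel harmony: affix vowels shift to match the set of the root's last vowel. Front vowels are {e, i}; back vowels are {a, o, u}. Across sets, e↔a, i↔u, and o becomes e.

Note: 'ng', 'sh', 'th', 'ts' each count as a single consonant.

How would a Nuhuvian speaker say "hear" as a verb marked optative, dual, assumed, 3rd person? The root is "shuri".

shurieetsere

Attach person 3rd person -a → shuria.
Attach number dual -ots → shuriaots.
Attach evidentiality assumed -o → shuriaotso.
Attach mood optative -ra → shuriaotsora.
Apply vowel harmony: shuriaotsora → shurieetsere.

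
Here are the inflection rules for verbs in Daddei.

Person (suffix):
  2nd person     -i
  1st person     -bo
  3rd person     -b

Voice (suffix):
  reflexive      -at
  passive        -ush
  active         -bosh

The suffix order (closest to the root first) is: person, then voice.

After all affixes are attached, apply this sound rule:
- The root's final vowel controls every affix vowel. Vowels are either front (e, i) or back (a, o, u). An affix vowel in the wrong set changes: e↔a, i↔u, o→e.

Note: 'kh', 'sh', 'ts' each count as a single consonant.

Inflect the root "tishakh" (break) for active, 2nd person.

tishakhubosh

Attach person 2nd person -i → tishakhi.
Attach voice active -bosh → tishakhibosh.
Apply vowel harmony: tishakhibosh → tishakhubosh.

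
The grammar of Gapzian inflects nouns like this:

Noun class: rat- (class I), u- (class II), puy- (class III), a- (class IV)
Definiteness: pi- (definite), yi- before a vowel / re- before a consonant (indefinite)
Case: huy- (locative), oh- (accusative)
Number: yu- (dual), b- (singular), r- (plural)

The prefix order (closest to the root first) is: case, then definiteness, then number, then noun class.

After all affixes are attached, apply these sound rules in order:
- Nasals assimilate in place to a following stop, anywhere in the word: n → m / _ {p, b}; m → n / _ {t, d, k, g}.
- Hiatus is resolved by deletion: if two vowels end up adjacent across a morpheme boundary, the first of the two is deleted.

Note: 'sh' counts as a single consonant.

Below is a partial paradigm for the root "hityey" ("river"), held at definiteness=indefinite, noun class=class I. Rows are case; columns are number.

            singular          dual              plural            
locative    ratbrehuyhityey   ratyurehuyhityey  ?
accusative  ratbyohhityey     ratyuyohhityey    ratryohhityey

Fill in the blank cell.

ratrrehuyhityey

Attach case locative huy- → huyhityey.
Attach definiteness indefinite re- (before consonant 'h') → rehuyhityey.
Attach number plural r- → rrehuyhityey.
Attach noun class class I rat- → ratrrehuyhityey.
Nasal assimilation: no change.
Vowel deletion: no change.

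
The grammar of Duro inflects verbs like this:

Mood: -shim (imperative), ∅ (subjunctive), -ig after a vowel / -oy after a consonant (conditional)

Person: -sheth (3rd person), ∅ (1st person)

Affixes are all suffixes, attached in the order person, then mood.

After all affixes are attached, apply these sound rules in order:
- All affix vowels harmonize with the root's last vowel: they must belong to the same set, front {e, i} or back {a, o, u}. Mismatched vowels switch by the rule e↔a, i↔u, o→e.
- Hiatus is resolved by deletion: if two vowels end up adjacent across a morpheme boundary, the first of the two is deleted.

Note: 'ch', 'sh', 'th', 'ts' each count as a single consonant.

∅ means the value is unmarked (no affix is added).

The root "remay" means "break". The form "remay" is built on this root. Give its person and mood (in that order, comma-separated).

Segment: remay.
person: ∅ → 1st person.
mood: ∅ → subjunctive.

1st person, subjunctive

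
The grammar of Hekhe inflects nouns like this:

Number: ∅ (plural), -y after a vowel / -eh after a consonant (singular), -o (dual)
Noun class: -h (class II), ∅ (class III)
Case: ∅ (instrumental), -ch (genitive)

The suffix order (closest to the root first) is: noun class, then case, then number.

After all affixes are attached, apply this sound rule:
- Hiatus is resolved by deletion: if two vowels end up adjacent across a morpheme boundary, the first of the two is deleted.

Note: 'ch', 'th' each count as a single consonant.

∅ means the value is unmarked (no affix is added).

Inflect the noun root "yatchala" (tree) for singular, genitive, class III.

noun class = class III: zero marking, form stays yatchala.
Attach case genitive -ch → yatchalach.
Attach number singular -eh (after consonant 'ch') → yatchalacheh.
Vowel deletion: no change.

yatchalacheh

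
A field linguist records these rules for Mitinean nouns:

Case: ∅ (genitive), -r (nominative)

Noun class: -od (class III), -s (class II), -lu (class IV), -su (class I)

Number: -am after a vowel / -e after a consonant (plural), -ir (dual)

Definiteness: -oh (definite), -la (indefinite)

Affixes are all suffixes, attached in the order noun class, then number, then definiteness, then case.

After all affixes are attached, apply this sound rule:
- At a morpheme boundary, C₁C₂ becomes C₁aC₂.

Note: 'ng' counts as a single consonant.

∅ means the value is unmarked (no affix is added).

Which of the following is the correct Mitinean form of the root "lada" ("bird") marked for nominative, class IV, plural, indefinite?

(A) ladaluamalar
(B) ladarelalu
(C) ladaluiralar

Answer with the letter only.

Attach noun class class IV -lu → ladalu.
Attach number plural -am (after vowel 'u') → ladaluam.
Attach definiteness indefinite -la → ladaluamla.
Attach case nominative -r → ladaluamlar.
Apply epenthesis: ladaluamlar → ladaluamalar.
So the correct form is ladaluamalar, option (A).
(B) ladarelalu is wrong: it has the affixes in the wrong order.
(C) ladaluiralar is wrong: it uses dual instead of plural for number.

A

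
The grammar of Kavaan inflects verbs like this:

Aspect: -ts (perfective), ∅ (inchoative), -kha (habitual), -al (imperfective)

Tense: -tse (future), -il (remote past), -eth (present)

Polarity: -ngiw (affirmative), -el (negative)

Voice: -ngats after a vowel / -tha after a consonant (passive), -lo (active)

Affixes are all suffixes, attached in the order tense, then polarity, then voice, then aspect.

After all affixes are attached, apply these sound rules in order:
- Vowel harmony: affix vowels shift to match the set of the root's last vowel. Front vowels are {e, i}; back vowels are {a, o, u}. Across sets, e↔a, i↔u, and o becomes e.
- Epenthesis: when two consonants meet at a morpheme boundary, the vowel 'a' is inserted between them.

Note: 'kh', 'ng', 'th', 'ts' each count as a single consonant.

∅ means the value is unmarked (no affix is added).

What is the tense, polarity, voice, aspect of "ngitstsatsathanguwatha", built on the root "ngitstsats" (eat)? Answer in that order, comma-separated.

present, affirmative, passive, inchoative

Segment: ngitstsats-eth-ngiw-tha.
tense: -eth → present.
polarity: -ngiw → affirmative.
voice: -ngats/tha → passive.
aspect: ∅ → inchoative.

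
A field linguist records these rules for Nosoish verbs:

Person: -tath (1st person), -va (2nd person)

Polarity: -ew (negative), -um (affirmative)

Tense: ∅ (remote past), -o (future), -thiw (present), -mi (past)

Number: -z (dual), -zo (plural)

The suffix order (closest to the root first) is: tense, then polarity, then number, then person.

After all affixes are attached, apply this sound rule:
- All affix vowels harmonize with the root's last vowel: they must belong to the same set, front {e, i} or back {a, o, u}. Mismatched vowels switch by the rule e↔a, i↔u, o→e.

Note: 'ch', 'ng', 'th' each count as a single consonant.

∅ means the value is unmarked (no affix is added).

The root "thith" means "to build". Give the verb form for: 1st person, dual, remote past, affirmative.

tense = remote past: zero marking, form stays thith.
Attach polarity affirmative -um → thithum.
Attach number dual -z → thithumz.
Attach person 1st person -tath → thithumztath.
Apply vowel harmony: thithumztath → thithimzteth.

thithimzteth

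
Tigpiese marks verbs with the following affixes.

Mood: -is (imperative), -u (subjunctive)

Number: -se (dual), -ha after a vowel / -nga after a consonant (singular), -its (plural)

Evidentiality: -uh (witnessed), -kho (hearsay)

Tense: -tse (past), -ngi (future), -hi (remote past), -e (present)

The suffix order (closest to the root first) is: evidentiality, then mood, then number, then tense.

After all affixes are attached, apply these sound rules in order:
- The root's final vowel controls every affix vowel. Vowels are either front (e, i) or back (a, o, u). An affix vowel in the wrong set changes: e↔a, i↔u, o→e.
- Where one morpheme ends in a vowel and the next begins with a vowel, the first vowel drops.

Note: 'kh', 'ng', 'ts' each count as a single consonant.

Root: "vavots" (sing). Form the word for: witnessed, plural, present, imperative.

Attach evidentiality witnessed -uh → vavotsuh.
Attach mood imperative -is → vavotsuhis.
Attach number plural -its → vavotsuhisits.
Attach tense present -e → vavotsuhisitse.
Apply vowel harmony: vavotsuhisitse → vavotsuhusutsa.
Vowel deletion: no change.

vavotsuhusutsa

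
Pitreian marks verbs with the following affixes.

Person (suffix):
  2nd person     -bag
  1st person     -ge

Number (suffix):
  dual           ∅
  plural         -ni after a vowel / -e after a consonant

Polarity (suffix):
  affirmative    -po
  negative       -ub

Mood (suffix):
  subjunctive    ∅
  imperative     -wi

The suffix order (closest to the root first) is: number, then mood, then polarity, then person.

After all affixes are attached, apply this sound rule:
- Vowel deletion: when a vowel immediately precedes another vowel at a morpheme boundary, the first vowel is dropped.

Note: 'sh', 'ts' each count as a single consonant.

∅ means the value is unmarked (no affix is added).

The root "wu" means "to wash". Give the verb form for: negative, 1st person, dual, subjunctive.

number = dual: zero marking, form stays wu.
mood = subjunctive: zero marking, form stays wu.
Attach polarity negative -ub → wuub.
Attach person 1st person -ge → wuubge.
Apply vowel deletion: wuubge → wubge.

wubge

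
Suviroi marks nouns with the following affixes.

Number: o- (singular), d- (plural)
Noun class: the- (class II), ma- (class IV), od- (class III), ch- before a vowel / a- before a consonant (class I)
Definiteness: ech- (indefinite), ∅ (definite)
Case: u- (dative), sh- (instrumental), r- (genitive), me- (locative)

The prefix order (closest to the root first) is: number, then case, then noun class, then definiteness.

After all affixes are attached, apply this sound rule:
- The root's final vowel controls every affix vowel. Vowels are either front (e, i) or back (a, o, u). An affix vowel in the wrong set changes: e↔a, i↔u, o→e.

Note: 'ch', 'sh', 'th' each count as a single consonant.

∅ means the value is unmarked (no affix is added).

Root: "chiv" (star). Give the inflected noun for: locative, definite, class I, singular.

Attach number singular o- → ochiv.
Attach case locative me- → meochiv.
Attach noun class class I a- (before consonant 'm') → ameochiv.
definiteness = definite: zero marking, form stays ameochiv.
Apply vowel harmony: ameochiv → emeechiv.

emeechiv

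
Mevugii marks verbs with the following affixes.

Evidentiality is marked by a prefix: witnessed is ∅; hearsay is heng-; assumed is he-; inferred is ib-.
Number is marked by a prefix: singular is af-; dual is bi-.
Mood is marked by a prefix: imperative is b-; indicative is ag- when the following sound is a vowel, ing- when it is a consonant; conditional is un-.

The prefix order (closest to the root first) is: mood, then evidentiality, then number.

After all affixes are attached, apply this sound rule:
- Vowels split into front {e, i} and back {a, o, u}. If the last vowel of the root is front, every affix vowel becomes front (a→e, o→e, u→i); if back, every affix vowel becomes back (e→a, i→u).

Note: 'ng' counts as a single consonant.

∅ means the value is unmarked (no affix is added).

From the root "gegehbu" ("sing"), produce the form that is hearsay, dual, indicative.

Attach mood indicative ing- (before consonant 'g') → inggegehbu.
Attach evidentiality hearsay heng- → henginggegehbu.
Attach number dual bi- → bihenginggegehbu.
Apply vowel harmony: bihenginggegehbu → buhangunggegehbu.

buhangunggegehbu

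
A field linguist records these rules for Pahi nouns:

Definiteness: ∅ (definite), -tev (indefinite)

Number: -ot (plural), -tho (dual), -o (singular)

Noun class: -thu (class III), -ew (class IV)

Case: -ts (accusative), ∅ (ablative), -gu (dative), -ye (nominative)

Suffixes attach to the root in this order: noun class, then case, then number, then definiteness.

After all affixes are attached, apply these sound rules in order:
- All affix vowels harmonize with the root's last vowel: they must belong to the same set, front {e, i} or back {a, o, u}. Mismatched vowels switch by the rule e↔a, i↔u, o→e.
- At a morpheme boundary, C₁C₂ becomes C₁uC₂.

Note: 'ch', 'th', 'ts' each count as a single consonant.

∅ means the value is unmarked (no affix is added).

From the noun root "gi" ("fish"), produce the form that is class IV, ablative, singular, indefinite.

Attach noun class class IV -ew → giew.
case = ablative: zero marking, form stays giew.
Attach number singular -o → giewo.
Attach definiteness indefinite -tev → giewotev.
Apply vowel harmony: giewotev → giewetev.
Epenthesis: no change.

giewetev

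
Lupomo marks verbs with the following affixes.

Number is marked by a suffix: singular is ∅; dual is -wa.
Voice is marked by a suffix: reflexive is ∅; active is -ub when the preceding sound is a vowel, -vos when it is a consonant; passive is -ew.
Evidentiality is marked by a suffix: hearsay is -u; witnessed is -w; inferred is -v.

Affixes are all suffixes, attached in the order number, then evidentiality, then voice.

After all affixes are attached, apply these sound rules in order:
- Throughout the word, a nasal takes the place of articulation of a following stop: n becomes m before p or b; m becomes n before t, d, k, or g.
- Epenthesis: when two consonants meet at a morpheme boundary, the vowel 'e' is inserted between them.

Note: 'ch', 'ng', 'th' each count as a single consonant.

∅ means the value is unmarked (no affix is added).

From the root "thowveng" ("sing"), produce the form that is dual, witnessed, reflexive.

thowvengewaw

Attach number dual -wa → thowvengwa.
Attach evidentiality witnessed -w → thowvengwaw.
voice = reflexive: zero marking, form stays thowvengwaw.
Nasal assimilation: no change.
Apply epenthesis: thowvengwaw → thowvengewaw.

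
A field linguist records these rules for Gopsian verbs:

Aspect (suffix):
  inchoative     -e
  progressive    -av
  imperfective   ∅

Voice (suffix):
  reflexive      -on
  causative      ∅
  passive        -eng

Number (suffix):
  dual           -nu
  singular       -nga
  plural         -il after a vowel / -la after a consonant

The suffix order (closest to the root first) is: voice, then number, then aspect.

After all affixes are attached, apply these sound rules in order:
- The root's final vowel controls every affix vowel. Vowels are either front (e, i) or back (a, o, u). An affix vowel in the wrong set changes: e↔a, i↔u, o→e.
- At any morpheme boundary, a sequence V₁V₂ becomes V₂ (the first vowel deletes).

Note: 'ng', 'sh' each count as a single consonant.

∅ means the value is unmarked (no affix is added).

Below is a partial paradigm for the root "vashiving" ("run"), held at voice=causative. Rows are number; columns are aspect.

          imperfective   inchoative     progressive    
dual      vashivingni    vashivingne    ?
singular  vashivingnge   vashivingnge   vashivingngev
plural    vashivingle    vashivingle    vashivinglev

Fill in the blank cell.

voice = causative: zero marking, form stays vashiving.
Attach number dual -nu → vashivingnu.
Attach aspect progressive -av → vashivingnuav.
Apply vowel harmony: vashivingnuav → vashivingniev.
Apply vowel deletion: vashivingniev → vashivingnev.

vashivingnev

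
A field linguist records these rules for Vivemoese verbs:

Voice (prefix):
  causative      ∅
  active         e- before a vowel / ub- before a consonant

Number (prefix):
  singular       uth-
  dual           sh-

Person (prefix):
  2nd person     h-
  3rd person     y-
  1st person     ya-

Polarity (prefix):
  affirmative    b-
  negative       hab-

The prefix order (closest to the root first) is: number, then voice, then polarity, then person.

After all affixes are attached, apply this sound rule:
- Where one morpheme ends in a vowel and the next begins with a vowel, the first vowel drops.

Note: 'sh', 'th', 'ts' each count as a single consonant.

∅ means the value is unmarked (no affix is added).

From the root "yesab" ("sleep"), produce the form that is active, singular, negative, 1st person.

yahabuthyesab

Attach number singular uth- → uthyesab.
Attach voice active e- (before vowel 'u') → euthyesab.
Attach polarity negative hab- → habeuthyesab.
Attach person 1st person ya- → yahabeuthyesab.
Apply vowel deletion: yahabeuthyesab → yahabuthyesab.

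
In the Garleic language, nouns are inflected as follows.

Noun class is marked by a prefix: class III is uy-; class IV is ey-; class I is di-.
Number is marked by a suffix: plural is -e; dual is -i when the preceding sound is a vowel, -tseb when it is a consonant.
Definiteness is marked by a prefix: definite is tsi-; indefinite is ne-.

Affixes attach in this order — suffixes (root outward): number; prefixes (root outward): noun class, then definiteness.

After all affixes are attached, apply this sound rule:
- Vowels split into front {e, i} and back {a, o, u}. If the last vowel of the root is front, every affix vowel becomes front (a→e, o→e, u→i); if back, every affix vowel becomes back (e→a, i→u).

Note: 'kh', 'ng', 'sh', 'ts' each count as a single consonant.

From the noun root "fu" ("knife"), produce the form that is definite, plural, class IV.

Attach number plural -e → fue.
Attach noun class class IV ey- → eyfue.
Attach definiteness definite tsi- → tsieyfue.
Apply vowel harmony: tsieyfue → tsuayfua.

tsuayfua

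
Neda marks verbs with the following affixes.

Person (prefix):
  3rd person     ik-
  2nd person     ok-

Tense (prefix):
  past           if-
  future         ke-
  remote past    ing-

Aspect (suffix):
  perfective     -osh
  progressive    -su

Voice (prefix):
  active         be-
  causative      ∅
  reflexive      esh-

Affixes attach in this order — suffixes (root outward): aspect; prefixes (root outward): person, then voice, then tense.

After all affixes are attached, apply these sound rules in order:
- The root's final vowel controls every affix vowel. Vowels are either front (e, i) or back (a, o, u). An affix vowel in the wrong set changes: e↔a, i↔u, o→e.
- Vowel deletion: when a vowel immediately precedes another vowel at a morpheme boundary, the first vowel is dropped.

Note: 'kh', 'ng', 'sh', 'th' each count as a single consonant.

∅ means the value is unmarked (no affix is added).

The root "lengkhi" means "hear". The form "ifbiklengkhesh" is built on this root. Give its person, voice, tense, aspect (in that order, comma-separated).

Segment: if-be-ik-lengkhi-osh.
person: ik- → 3rd person.
voice: be- → active.
tense: if- → past.
aspect: -osh → perfective.

3rd person, active, past, perfective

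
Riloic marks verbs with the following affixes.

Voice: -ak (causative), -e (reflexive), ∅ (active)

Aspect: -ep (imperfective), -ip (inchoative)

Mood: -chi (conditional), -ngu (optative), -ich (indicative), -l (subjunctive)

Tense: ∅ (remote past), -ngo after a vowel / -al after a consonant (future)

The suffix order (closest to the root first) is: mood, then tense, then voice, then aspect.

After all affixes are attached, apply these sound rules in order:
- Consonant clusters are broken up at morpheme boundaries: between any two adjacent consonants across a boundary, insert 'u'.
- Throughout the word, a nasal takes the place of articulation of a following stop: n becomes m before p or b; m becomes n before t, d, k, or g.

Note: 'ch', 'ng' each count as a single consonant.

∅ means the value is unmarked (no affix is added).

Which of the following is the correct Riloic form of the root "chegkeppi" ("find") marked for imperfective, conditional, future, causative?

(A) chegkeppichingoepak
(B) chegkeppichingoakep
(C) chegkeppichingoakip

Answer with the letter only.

Attach mood conditional -chi → chegkeppichi.
Attach tense future -ngo (after vowel 'i') → chegkeppichingo.
Attach voice causative -ak → chegkeppichingoak.
Attach aspect imperfective -ep → chegkeppichingoakep.
Epenthesis: no change.
Nasal assimilation: no change.
So the correct form is chegkeppichingoakep, option (B).
(C) chegkeppichingoakip is wrong: it uses inchoative instead of imperfective for aspect.
(A) chegkeppichingoepak is wrong: it has the affixes in the wrong order.

B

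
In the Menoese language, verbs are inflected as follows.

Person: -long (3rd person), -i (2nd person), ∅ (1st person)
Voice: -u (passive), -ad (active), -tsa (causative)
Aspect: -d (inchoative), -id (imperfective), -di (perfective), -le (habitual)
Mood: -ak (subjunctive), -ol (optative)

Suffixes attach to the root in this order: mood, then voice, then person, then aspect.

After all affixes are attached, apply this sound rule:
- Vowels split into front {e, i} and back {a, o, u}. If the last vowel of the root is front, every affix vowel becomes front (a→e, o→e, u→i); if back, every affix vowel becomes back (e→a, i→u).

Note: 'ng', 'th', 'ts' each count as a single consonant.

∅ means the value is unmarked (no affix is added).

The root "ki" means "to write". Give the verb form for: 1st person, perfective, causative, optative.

Attach mood optative -ol → kiol.
Attach voice causative -tsa → kioltsa.
person = 1st person: zero marking, form stays kioltsa.
Attach aspect perfective -di → kioltsadi.
Apply vowel harmony: kioltsadi → kieltsedi.

kieltsedi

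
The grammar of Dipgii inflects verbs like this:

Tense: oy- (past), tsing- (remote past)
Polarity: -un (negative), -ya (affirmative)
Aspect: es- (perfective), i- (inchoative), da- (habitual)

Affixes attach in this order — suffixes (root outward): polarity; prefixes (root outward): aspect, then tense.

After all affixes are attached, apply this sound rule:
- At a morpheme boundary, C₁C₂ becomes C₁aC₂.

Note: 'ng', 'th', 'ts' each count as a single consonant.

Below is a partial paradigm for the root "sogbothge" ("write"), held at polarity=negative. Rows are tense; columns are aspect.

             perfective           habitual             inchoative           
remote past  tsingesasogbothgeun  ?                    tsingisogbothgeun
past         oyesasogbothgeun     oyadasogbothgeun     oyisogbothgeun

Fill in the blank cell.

Attach aspect habitual da- → dasogbothge.
Attach polarity negative -un → dasogbothgeun.
Attach tense remote past tsing- → tsingdasogbothgeun.
Apply epenthesis: tsingdasogbothgeun → tsingadasogbothgeun.

tsingadasogbothgeun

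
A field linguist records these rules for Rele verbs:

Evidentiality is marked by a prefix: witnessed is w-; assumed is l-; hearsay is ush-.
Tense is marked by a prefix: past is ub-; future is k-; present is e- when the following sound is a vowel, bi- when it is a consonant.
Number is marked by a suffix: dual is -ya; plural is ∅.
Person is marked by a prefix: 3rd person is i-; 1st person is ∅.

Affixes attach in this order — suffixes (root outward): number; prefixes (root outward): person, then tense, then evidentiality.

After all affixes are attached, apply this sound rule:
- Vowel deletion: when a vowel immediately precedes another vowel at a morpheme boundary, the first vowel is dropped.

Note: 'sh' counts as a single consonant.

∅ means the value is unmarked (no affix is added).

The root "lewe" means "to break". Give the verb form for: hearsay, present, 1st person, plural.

ushbilewe

number = plural: zero marking, form stays lewe.
person = 1st person: zero marking, form stays lewe.
Attach tense present bi- (before consonant 'l') → bilewe.
Attach evidentiality hearsay ush- → ushbilewe.
Vowel deletion: no change.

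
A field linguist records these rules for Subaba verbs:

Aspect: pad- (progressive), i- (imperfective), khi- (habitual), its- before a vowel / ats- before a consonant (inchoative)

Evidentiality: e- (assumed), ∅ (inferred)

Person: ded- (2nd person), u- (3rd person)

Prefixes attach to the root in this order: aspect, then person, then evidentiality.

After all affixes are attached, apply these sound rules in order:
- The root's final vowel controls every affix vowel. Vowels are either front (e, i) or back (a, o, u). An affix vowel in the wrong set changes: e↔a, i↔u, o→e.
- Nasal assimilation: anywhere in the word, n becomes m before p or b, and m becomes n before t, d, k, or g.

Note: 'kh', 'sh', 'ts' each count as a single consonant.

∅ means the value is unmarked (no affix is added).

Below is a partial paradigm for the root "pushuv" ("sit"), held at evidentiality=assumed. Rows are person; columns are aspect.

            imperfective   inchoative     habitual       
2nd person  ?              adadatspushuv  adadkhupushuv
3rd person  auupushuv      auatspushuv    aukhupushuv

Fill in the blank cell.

Attach aspect imperfective i- → ipushuv.
Attach person 2nd person ded- → dedipushuv.
Attach evidentiality assumed e- → ededipushuv.
Apply vowel harmony: ededipushuv → adadupushuv.
Nasal assimilation: no change.

adadupushuv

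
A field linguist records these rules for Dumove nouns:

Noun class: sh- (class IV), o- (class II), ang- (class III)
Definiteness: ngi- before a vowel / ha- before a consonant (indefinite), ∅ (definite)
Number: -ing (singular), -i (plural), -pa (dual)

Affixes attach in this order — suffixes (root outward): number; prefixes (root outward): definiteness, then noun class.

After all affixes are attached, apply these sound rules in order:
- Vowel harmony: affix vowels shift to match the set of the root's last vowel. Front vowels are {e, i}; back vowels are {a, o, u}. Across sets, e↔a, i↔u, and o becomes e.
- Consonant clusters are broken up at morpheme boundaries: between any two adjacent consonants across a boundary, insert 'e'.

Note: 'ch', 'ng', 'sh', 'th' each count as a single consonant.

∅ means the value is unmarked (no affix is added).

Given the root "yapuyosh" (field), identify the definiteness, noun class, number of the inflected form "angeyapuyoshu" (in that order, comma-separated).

definite, class III, plural

Segment: ang-yapuyosh-i.
definiteness: ∅ → definite.
noun class: ang- → class III.
number: -i → plural.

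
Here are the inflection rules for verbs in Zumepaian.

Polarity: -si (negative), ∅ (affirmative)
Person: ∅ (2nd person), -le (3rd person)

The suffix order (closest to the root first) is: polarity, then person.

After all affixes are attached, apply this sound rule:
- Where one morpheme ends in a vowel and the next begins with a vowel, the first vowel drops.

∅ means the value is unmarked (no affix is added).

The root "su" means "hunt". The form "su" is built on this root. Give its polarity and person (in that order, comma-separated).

affirmative, 2nd person

Segment: su.
polarity: ∅ → affirmative.
person: ∅ → 2nd person.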